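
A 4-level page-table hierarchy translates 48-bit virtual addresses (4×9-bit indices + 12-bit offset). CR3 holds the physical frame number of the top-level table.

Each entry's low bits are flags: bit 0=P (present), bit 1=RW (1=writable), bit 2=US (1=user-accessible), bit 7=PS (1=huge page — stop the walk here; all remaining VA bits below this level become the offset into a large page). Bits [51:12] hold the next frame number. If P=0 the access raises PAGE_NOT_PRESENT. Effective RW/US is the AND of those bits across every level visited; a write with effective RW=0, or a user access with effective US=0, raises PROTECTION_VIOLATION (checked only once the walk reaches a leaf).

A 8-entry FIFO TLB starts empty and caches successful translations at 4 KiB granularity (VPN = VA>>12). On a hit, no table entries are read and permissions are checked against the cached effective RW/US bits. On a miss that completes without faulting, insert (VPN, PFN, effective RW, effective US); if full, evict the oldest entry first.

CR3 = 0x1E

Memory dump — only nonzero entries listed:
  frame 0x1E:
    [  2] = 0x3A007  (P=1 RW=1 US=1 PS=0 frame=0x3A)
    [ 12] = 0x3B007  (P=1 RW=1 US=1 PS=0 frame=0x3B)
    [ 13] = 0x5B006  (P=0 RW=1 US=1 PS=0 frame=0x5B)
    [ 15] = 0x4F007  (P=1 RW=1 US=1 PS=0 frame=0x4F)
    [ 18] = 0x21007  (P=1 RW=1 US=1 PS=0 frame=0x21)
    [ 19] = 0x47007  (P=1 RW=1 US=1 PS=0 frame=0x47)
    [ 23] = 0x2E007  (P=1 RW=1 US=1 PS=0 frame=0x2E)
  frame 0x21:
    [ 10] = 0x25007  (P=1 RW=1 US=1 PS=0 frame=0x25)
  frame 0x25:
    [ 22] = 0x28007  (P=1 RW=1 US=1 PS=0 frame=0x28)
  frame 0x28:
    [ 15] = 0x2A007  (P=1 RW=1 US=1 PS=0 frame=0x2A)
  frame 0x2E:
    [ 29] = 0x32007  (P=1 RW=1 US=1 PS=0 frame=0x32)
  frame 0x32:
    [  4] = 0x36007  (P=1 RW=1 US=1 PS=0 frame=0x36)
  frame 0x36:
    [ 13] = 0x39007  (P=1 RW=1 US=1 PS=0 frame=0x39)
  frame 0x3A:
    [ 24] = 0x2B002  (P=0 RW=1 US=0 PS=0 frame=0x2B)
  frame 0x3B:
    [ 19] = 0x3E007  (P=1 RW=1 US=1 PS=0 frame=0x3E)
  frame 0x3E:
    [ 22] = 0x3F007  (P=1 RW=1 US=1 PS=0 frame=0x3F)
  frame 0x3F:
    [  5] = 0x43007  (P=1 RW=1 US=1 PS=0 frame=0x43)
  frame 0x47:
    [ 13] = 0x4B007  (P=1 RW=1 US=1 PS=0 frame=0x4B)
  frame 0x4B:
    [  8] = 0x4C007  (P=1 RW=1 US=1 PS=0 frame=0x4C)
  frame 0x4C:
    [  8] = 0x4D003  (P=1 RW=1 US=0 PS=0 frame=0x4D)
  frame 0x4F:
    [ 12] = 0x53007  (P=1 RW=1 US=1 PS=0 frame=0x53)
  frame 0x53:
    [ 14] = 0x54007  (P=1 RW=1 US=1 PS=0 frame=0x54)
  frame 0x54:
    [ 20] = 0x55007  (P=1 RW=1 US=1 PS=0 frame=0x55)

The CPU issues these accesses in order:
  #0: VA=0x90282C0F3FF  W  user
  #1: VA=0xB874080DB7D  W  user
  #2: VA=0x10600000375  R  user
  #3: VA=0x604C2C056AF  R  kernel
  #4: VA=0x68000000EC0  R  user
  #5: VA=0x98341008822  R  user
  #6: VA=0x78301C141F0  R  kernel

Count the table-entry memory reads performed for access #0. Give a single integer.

Per-access translation:
#0 VA=0x90282C0F3FF (w,user):
  L0: frame=0x1E idx=18 entry=0x21007 [P=1 RW=1 US=1 PS=0]
  L1: frame=0x21 idx=10 entry=0x25007 [P=1 RW=1 US=1 PS=0]
  L2: frame=0x25 idx=22 entry=0x28007 [P=1 RW=1 US=1 PS=0]
  L3: frame=0x28 idx=15 entry=0x2A007 [P=1 RW=1 US=1 PS=0]
  ✓ 0x2A3FF  — 4 lookups
#1 VA=0xB874080DB7D (w,user):
  L0: frame=0x1E idx=23 entry=0x2E007 [P=1 RW=1 US=1 PS=0]
  L1: frame=0x2E idx=29 entry=0x32007 [P=1 RW=1 US=1 PS=0]
  L2: frame=0x32 idx=4 entry=0x36007 [P=1 RW=1 US=1 PS=0]
  L3: frame=0x36 idx=13 entry=0x39007 [P=1 RW=1 US=1 PS=0]
  ✓ 0x39B7D  — 4 lookups
#2 VA=0x10600000375 (r,user):
  L0: frame=0x1E idx=2 entry=0x3A007 [P=1 RW=1 US=1 PS=0]
  L1: frame=0x3A idx=24 entry=0x2B002 [P=0 RW=1 US=0 PS=0]
  → PAGE_NOT_PRESENT  (2 entries read)
#3 VA=0x604C2C056AF (r,kernel):
  L0: frame=0x1E idx=12 entry=0x3B007 [P=1 RW=1 US=1 PS=0]
  L1: frame=0x3B idx=19 entry=0x3E007 [P=1 RW=1 US=1 PS=0]
  L2: frame=0x3E idx=22 entry=0x3F007 [P=1 RW=1 US=1 PS=0]
  L3: frame=0x3F idx=5 entry=0x43007 [P=1 RW=1 US=1 PS=0]
  ✓ 0x436AF  — 4 lookups
#4 VA=0x68000000EC0 (r,user):
  L0: frame=0x1E idx=13 entry=0x5B006 [P=0 RW=1 US=1 PS=0]
  → PAGE_NOT_PRESENT  (1 entries read)
#5 VA=0x98341008822 (r,user):
  L0: frame=0x1E idx=19 entry=0x47007 [P=1 RW=1 US=1 PS=0]
  L1: frame=0x47 idx=13 entry=0x4B007 [P=1 RW=1 US=1 PS=0]
  L2: frame=0x4B idx=8 entry=0x4C007 [P=1 RW=1 US=1 PS=0]
  L3: frame=0x4C idx=8 entry=0x4D003 [P=1 RW=1 US=0 PS=0]
  → PROTECTION_VIOLATION  (4 entries read)
#6 VA=0x78301C141F0 (r,kernel):
  L0: frame=0x1E idx=15 entry=0x4F007 [P=1 RW=1 US=1 PS=0]
  L1: frame=0x4F idx=12 entry=0x53007 [P=1 RW=1 US=1 PS=0]
  L2: frame=0x53 idx=14 entry=0x54007 [P=1 RW=1 US=1 PS=0]
  L3: frame=0x54 idx=20 entry=0x55007 [P=1 RW=1 US=1 PS=0]
  ✓ 0x551F0  — 4 lookups

Entries read for #0: 4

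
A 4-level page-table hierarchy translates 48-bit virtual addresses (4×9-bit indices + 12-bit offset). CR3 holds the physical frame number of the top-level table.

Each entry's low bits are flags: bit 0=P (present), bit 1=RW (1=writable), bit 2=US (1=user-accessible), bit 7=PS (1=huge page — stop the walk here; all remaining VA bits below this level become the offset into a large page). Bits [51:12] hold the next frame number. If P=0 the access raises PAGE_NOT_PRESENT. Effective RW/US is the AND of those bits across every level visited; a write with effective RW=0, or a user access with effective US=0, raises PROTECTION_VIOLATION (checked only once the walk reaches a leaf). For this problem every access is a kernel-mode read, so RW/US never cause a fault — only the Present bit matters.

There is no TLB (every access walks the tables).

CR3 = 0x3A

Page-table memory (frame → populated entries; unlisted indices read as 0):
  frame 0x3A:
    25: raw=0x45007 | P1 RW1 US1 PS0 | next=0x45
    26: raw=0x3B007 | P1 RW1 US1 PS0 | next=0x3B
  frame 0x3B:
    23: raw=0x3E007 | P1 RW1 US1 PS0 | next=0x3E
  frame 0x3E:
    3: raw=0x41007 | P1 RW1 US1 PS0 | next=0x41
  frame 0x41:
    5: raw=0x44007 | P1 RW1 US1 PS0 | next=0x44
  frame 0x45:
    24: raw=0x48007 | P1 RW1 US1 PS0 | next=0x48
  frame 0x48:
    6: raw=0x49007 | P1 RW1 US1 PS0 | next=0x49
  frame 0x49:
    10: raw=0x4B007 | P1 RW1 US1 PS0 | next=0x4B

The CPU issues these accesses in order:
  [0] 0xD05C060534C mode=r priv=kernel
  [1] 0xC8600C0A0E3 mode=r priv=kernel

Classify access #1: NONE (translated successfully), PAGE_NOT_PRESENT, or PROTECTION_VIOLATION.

Walk each access:
#0 VA=0xD05C060534C (r,kernel):
  [0] read 0x3A idx=26: raw=0x3B007 flags P=1 W=1 U=1 S=0
  [1] read 0x3B idx=23: raw=0x3E007 flags P=1 W=1 U=1 S=0
  [2] read 0x3E idx=3: raw=0x41007 flags P=1 W=1 U=1 S=0
  [3] read 0x41 idx=5: raw=0x44007 flags P=1 W=1 U=1 S=0
  ✓ 0x4434C  — 4 lookups
#1 VA=0xC8600C0A0E3 (r,kernel):
  [0] read 0x3A idx=25: raw=0x45007 flags P=1 W=1 U=1 S=0
  [1] read 0x45 idx=24: raw=0x48007 flags P=1 W=1 U=1 S=0
  [2] read 0x48 idx=6: raw=0x49007 flags P=1 W=1 U=1 S=0
  [3] read 0x49 idx=10: raw=0x4B007 flags P=1 W=1 U=1 S=0
  ✓ 0x4B0E3  — 4 lookups

Access #1 fault: NONE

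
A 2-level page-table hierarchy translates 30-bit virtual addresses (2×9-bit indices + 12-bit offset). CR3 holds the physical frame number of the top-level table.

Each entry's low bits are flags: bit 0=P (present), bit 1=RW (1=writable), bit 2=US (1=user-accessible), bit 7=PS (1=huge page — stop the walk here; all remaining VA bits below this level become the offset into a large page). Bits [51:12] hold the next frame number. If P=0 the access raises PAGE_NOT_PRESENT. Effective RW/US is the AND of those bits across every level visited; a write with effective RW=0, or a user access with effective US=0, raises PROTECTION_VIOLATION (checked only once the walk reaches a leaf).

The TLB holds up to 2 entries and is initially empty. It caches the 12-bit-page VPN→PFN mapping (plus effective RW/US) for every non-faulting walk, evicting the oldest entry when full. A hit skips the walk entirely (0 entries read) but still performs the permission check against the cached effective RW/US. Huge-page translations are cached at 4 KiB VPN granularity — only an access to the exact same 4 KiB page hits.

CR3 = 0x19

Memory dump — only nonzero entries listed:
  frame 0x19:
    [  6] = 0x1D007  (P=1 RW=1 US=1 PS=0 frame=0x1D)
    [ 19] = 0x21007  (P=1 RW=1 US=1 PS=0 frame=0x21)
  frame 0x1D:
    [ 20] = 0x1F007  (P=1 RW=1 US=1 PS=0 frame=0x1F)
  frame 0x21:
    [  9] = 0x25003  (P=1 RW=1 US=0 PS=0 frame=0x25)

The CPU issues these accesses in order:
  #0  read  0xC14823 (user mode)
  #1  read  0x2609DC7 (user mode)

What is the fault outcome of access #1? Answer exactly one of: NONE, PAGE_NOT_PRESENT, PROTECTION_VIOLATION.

Trace:
#0 VA=0xC14823 (r,user):
  lvl0: tbl 0x19, slot 6 ⇒ 0x1D007 (P1/RW1/US1/PS0)
  lvl1: tbl 0x1D, slot 20 ⇒ 0x1F007 (P1/RW1/US1/PS0)
  → PA=0x1F823  (2 entries read)
#1 VA=0x2609DC7 (r,user):
  lvl0: tbl 0x19, slot 19 ⇒ 0x21007 (P1/RW1/US1/PS0)
  lvl1: tbl 0x21, slot 9 ⇒ 0x25003 (P1/RW1/US0/PS0)
  ✗ PROTECTION_VIOLATION  [2 reads]

Access #1 fault: PROTECTION_VIOLATION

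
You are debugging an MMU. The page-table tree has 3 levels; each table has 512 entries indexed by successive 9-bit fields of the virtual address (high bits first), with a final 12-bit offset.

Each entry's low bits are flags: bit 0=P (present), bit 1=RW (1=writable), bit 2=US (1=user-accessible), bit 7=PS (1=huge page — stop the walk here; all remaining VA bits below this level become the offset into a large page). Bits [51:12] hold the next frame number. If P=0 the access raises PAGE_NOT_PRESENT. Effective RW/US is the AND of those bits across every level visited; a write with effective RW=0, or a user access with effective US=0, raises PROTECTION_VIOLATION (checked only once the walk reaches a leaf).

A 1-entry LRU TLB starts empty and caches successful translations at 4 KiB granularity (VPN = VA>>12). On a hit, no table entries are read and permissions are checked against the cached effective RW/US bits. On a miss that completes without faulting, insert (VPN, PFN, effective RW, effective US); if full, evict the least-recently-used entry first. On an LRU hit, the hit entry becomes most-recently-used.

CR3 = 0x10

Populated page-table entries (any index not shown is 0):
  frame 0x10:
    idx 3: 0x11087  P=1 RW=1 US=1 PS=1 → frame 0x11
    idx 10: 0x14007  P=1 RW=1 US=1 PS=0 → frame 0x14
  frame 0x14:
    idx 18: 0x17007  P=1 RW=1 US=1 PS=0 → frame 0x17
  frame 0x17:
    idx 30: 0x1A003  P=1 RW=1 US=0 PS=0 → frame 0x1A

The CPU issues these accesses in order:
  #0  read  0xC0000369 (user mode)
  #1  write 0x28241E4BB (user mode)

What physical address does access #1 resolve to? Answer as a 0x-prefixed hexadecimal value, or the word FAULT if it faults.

Per-access translation:
#0 VA=0xC0000369 (r,user):
  L0: frame=0x10 idx=3 entry=0x11087 [P=1 RW=1 US=1 PS=1]
  ⇒ phys 0x11369 (huge @L0)  [1 reads]
#1 VA=0x28241E4BB (w,user):
  L0: frame=0x10 idx=10 entry=0x14007 [P=1 RW=1 US=1 PS=0]
  L1: frame=0x14 idx=18 entry=0x17007 [P=1 RW=1 US=1 PS=0]
  L2: frame=0x17 idx=30 entry=0x1A003 [P=1 RW=1 US=0 PS=0]
  ⇒ fault: PROTECTION_VIOLATION  — 3 lookups

Access #1 PA: FAULT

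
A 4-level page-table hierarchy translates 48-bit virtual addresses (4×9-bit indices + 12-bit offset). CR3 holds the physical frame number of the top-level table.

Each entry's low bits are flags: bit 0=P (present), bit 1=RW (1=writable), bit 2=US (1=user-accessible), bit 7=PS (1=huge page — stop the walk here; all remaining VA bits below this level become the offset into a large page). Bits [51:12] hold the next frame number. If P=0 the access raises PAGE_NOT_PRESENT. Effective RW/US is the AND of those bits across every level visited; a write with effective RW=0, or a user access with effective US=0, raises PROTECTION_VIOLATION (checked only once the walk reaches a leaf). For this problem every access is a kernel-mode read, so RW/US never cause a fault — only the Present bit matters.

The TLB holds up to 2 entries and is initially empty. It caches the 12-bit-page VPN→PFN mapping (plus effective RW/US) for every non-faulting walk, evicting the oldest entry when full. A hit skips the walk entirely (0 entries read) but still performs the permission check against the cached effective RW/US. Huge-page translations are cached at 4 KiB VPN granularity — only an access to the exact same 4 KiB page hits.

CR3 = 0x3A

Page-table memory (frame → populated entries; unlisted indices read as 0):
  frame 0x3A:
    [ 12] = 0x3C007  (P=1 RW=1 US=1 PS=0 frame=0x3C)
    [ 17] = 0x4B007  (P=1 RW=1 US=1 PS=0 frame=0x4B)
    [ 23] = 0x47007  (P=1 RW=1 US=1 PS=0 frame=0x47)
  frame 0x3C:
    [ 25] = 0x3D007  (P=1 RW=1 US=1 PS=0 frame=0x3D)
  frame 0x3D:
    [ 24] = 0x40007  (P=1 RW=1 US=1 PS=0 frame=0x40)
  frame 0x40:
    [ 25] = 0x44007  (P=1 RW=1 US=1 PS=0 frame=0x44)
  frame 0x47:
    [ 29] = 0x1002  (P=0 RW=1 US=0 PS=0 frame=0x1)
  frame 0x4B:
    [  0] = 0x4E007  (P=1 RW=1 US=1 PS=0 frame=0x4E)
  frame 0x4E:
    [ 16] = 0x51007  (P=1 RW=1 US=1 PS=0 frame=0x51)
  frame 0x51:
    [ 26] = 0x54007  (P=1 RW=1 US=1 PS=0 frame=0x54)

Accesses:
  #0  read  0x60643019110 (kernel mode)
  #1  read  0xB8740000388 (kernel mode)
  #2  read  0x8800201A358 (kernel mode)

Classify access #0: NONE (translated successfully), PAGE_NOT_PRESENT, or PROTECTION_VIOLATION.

Per-access translation:
#0 VA=0x60643019110 (r,kernel):
  L0 @0x3A[12] → 0x3C007  P=1,RW=1,US=1,PS=0
  L1 @0x3C[25] → 0x3D007  P=1,RW=1,US=1,PS=0
  L2 @0x3D[24] → 0x40007  P=1,RW=1,US=1,PS=0
  L3 @0x40[25] → 0x44007  P=1,RW=1,US=1,PS=0
  → PA=0x44110  (4 entries read)
#1 VA=0xB8740000388 (r,kernel):
  L0 @0x3A[23] → 0x47007  P=1,RW=1,US=1,PS=0
  L1 @0x47[29] → 0x1002  P=0,RW=1,US=0,PS=0
  ✗ PAGE_NOT_PRESENT  [2 reads]
#2 VA=0x8800201A358 (r,kernel):
  L0 @0x3A[17] → 0x4B007  P=1,RW=1,US=1,PS=0
  L1 @0x4B[0] → 0x4E007  P=1,RW=1,US=1,PS=0
  L2 @0x4E[16] → 0x51007  P=1,RW=1,US=1,PS=0
  L3 @0x51[26] → 0x54007  P=1,RW=1,US=1,PS=0
  → PA=0x54358  (4 entries read)

Access #0 fault: NONE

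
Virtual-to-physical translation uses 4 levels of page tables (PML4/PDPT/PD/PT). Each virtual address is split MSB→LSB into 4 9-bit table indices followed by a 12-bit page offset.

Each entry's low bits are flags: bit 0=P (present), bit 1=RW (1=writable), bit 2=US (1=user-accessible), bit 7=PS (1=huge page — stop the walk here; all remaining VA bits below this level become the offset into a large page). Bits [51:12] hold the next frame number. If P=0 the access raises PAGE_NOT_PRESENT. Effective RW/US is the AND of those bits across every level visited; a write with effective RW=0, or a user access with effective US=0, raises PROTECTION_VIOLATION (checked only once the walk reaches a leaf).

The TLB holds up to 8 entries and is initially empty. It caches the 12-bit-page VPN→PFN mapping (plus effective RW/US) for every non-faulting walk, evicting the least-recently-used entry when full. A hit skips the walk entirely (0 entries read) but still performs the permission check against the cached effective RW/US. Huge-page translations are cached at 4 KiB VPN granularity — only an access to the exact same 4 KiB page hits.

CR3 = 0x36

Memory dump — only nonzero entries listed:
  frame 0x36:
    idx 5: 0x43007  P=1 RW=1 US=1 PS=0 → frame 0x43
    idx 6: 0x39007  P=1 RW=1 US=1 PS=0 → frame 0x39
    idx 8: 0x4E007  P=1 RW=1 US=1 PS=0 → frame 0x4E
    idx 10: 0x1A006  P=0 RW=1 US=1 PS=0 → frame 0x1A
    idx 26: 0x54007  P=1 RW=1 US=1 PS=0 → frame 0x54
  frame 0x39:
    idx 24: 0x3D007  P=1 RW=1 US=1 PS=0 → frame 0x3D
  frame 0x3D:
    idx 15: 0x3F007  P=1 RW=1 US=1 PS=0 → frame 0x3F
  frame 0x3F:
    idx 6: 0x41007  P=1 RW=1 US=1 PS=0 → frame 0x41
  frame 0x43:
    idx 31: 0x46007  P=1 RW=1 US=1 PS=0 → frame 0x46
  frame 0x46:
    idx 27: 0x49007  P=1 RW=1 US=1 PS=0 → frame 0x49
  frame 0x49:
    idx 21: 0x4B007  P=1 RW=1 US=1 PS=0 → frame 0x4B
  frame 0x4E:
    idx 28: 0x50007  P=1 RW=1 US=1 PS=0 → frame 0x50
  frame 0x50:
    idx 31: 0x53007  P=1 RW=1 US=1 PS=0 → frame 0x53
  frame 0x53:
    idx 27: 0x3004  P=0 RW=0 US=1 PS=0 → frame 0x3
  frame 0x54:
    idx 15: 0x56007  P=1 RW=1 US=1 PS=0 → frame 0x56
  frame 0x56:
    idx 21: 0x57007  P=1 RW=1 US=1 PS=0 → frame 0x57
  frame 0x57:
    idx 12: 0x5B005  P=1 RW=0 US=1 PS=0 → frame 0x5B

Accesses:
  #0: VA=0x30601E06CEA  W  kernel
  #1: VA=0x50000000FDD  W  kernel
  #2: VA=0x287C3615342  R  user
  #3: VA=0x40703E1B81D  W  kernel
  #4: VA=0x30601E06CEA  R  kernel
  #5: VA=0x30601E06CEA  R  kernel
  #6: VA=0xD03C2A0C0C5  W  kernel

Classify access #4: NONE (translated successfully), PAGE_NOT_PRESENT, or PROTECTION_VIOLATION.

Walk each access:
#0 VA=0x30601E06CEA (w,kernel):
  L0 @0x36[6] → 0x39007  P=1,RW=1,US=1,PS=0
  L1 @0x39[24] → 0x3D007  P=1,RW=1,US=1,PS=0
  L2 @0x3D[15] → 0x3F007  P=1,RW=1,US=1,PS=0
  L3 @0x3F[6] → 0x41007  P=1,RW=1,US=1,PS=0
  → PA=0x41CEA  (4 entries read)
#1 VA=0x50000000FDD (w,kernel):
  L0 @0x36[10] → 0x1A006  P=0,RW=1,US=1,PS=0
  ⇒ fault: PAGE_NOT_PRESENT  — 1 lookups
#2 VA=0x287C3615342 (r,user):
  L0 @0x36[5] → 0x43007  P=1,RW=1,US=1,PS=0
  L1 @0x43[31] → 0x46007  P=1,RW=1,US=1,PS=0
  L2 @0x46[27] → 0x49007  P=1,RW=1,US=1,PS=0
  L3 @0x49[21] → 0x4B007  P=1,RW=1,US=1,PS=0
  → PA=0x4B342  (4 entries read)
#3 VA=0x40703E1B81D (w,kernel):
  L0 @0x36[8] → 0x4E007  P=1,RW=1,US=1,PS=0
  L1 @0x4E[28] → 0x50007  P=1,RW=1,US=1,PS=0
  L2 @0x50[31] → 0x53007  P=1,RW=1,US=1,PS=0
  L3 @0x53[27] → 0x3004  P=0,RW=0,US=1,PS=0
  ⇒ fault: PAGE_NOT_PRESENT  — 4 lookups
#4 VA=0x30601E06CEA (r,kernel):
  TLB hit vpn=0x30601E06 → PA=0x41CEA
#5 VA=0x30601E06CEA (r,kernel):
  TLB hit vpn=0x30601E06 → PA=0x41CEA
#6 VA=0xD03C2A0C0C5 (w,kernel):
  L0 @0x36[26] → 0x54007  P=1,RW=1,US=1,PS=0
  L1 @0x54[15] → 0x56007  P=1,RW=1,US=1,PS=0
  L2 @0x56[21] → 0x57007  P=1,RW=1,US=1,PS=0
  L3 @0x57[12] → 0x5B005  P=1,RW=0,US=1,PS=0
  ⇒ fault: PROTECTION_VIOLATION  — 4 lookups

Access #4 fault: NONE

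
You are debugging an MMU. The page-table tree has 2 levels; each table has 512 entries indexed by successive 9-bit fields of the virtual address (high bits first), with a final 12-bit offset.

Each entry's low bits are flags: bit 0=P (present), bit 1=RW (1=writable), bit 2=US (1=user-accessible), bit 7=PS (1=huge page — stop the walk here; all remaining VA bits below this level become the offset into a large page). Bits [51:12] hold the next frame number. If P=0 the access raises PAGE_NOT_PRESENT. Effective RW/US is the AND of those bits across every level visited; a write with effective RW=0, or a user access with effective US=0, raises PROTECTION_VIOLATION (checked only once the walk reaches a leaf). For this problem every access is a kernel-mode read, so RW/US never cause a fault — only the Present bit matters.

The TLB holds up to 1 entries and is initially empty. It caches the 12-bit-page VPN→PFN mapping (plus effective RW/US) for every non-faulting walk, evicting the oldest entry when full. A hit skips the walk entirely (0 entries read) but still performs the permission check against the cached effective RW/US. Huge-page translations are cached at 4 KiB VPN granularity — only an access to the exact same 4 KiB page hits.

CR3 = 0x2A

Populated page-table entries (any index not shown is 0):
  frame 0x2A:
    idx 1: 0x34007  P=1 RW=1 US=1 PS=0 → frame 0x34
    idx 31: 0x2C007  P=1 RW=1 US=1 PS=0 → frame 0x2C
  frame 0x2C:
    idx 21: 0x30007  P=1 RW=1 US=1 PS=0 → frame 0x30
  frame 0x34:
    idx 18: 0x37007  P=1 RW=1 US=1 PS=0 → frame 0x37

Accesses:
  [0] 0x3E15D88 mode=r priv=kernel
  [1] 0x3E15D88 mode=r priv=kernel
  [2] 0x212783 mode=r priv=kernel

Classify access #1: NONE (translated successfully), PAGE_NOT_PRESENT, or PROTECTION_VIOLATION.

Per-access translation:
#0 VA=0x3E15D88 (r,kernel):
  L0: frame=0x2A idx=31 entry=0x2C007 [P=1 RW=1 US=1 PS=0]
  L1: frame=0x2C idx=21 entry=0x30007 [P=1 RW=1 US=1 PS=0]
  ✓ 0x30D88  — 2 lookups
#1 VA=0x3E15D88 (r,kernel):
  TLB hit vpn=0x3E15 → PA=0x30D88
#2 VA=0x212783 (r,kernel):
  L0: frame=0x2A idx=1 entry=0x34007 [P=1 RW=1 US=1 PS=0]
  L1: frame=0x34 idx=18 entry=0x37007 [P=1 RW=1 US=1 PS=0]
  ✓ 0x37783  — 2 lookups

Access #1 fault: NONE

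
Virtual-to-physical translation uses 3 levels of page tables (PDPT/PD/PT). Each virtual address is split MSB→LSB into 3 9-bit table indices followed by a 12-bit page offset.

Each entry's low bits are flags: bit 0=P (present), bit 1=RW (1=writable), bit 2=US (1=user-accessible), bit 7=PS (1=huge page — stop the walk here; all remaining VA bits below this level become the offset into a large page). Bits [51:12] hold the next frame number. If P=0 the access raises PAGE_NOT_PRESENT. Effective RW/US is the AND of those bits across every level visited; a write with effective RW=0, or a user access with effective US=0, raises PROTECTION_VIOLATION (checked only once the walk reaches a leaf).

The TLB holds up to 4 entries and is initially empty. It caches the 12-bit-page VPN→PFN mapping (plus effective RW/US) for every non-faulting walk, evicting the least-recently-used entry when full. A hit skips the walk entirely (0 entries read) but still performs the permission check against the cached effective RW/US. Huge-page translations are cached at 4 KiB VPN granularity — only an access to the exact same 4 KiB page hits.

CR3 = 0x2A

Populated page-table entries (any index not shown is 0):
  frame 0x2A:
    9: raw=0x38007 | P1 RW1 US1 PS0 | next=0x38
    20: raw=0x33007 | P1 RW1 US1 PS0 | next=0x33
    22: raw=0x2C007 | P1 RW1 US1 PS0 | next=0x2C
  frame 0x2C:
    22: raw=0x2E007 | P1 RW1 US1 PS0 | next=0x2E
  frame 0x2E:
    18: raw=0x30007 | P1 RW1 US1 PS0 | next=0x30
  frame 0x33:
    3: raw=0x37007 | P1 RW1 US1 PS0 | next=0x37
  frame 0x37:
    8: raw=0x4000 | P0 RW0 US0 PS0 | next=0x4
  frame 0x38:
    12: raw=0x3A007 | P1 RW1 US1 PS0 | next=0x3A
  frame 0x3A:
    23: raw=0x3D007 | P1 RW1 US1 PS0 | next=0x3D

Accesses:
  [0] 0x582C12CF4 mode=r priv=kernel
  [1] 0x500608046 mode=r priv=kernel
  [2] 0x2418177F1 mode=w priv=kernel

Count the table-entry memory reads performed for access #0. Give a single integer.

Per-access translation:
#0 VA=0x582C12CF4 (r,kernel):
  L0: frame=0x2A idx=22 entry=0x2C007 [P=1 RW=1 US=1 PS=0]
  L1: frame=0x2C idx=22 entry=0x2E007 [P=1 RW=1 US=1 PS=0]
  L2: frame=0x2E idx=18 entry=0x30007 [P=1 RW=1 US=1 PS=0]
  ✓ 0x30CF4  — 3 lookups
#1 VA=0x500608046 (r,kernel):
  L0: frame=0x2A idx=20 entry=0x33007 [P=1 RW=1 US=1 PS=0]
  L1: frame=0x33 idx=3 entry=0x37007 [P=1 RW=1 US=1 PS=0]
  L2: frame=0x37 idx=8 entry=0x4000 [P=0 RW=0 US=0 PS=0]
  ✗ PAGE_NOT_PRESENT  [3 reads]
#2 VA=0x2418177F1 (w,kernel):
  L0: frame=0x2A idx=9 entry=0x38007 [P=1 RW=1 US=1 PS=0]
  L1: frame=0x38 idx=12 entry=0x3A007 [P=1 RW=1 US=1 PS=0]
  L2: frame=0x3A idx=23 entry=0x3D007 [P=1 RW=1 US=1 PS=0]
  ✓ 0x3D7F1  — 3 lookups

Entries read for #0: 3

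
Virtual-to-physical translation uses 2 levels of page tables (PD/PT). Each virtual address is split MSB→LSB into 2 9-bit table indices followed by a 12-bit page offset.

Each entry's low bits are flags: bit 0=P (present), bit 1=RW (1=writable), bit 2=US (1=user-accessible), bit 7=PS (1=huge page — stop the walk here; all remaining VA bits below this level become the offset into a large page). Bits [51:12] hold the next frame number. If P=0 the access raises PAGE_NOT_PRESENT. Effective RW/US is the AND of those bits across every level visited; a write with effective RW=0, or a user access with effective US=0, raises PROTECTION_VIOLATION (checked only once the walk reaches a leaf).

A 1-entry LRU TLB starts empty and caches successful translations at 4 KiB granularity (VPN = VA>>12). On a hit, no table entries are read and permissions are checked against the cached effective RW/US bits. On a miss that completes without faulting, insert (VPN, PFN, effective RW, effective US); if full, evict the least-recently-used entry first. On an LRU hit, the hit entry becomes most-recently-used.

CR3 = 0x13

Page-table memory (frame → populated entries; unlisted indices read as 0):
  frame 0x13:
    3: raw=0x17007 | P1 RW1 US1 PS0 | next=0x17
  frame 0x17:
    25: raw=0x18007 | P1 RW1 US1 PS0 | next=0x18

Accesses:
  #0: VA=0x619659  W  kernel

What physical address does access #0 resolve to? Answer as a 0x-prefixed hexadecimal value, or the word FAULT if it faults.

Trace:
#0 VA=0x619659 (w,kernel):
  [0] read 0x13 idx=3: raw=0x17007 flags P=1 W=1 U=1 S=0
  [1] read 0x17 idx=25: raw=0x18007 flags P=1 W=1 U=1 S=0
  → PA=0x18659  (2 entries read)

Access #0 PA: 0x18659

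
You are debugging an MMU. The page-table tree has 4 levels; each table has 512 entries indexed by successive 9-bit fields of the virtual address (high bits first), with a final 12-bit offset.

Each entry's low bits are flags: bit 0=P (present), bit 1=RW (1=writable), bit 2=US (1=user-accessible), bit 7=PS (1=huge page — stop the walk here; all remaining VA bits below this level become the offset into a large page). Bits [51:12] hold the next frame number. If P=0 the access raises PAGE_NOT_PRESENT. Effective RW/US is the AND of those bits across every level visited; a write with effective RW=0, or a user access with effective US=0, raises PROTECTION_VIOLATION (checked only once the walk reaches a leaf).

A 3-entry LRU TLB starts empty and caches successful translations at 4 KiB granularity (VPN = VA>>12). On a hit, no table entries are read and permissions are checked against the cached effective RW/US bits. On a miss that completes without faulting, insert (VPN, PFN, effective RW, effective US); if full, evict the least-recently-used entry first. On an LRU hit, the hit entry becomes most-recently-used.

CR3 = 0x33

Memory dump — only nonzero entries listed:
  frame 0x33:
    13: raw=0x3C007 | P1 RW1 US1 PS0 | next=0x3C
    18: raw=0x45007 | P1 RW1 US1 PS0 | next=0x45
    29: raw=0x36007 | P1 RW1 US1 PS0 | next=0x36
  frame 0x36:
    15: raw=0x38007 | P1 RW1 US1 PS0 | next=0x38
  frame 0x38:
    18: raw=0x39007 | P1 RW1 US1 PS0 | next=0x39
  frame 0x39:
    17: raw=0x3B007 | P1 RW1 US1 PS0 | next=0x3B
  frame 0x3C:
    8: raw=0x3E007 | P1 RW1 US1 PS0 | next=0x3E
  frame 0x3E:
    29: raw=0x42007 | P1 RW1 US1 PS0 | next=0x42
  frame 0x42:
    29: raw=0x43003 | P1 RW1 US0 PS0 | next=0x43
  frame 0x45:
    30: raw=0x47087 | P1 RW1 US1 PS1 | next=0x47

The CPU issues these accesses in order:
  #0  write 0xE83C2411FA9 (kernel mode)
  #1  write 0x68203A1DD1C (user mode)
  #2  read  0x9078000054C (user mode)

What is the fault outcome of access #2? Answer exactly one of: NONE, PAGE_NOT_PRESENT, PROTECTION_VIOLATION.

Trace:
#0 VA=0xE83C2411FA9 (w,kernel):
  L0 @0x33[29] → 0x36007  P=1,RW=1,US=1,PS=0
  L1 @0x36[15] → 0x38007  P=1,RW=1,US=1,PS=0
  L2 @0x38[18] → 0x39007  P=1,RW=1,US=1,PS=0
  L3 @0x39[17] → 0x3B007  P=1,RW=1,US=1,PS=0
  ✓ 0x3BFA9  — 4 lookups
#1 VA=0x68203A1DD1C (w,user):
  L0 @0x33[13] → 0x3C007  P=1,RW=1,US=1,PS=0
  L1 @0x3C[8] → 0x3E007  P=1,RW=1,US=1,PS=0
  L2 @0x3E[29] → 0x42007  P=1,RW=1,US=1,PS=0
  L3 @0x42[29] → 0x43003  P=1,RW=1,US=0,PS=0
  ⇒ fault: PROTECTION_VIOLATION  — 4 lookups
#2 VA=0x9078000054C (r,user):
  L0 @0x33[18] → 0x45007  P=1,RW=1,US=1,PS=0
  L1 @0x45[30] → 0x47087  P=1,RW=1,US=1,PS=1
  ✓ 0x4754C (huge @L1)  — 2 lookups

Access #2 fault: NONE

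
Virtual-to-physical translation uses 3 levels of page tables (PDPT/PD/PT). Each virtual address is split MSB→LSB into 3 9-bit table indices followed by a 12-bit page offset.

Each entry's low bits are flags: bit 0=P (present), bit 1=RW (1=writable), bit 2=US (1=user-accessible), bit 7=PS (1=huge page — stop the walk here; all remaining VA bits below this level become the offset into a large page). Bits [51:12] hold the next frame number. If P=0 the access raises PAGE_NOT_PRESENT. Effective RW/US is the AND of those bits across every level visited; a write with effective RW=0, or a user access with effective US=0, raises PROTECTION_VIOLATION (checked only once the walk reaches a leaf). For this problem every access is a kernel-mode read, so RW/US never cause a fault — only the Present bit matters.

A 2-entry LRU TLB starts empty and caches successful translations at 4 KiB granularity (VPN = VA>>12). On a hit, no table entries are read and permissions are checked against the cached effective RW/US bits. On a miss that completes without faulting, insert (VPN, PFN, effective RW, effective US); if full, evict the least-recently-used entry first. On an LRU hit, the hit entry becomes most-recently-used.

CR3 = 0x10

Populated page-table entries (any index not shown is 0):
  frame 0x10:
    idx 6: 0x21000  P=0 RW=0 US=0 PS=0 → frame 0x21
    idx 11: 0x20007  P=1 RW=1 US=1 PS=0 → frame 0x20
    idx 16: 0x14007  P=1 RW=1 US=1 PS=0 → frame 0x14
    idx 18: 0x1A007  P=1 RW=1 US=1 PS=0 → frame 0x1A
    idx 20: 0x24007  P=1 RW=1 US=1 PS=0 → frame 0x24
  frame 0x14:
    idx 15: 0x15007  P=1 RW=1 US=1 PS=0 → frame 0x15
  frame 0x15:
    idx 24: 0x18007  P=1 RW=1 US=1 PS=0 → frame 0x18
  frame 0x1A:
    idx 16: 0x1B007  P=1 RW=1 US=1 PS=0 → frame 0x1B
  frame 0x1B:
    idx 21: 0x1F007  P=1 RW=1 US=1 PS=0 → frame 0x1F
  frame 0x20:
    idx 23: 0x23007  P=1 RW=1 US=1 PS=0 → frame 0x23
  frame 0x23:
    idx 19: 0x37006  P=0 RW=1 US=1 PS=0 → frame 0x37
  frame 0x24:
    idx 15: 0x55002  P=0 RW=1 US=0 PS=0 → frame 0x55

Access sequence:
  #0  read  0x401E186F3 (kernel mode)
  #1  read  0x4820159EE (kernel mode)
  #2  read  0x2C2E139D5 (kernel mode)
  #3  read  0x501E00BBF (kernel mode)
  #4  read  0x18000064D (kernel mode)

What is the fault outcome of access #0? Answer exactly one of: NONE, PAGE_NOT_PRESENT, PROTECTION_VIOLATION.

Per-access translation:
#0 VA=0x401E186F3 (r,kernel):
  L0: frame=0x10 idx=16 entry=0x14007 [P=1 RW=1 US=1 PS=0]
  L1: frame=0x14 idx=15 entry=0x15007 [P=1 RW=1 US=1 PS=0]
  L2: frame=0x15 idx=24 entry=0x18007 [P=1 RW=1 US=1 PS=0]
  ✓ 0x186F3  — 3 lookups
#1 VA=0x4820159EE (r,kernel):
  L0: frame=0x10 idx=18 entry=0x1A007 [P=1 RW=1 US=1 PS=0]
  L1: frame=0x1A idx=16 entry=0x1B007 [P=1 RW=1 US=1 PS=0]
  L2: frame=0x1B idx=21 entry=0x1F007 [P=1 RW=1 US=1 PS=0]
  ✓ 0x1F9EE  — 3 lookups
#2 VA=0x2C2E139D5 (r,kernel):
  L0: frame=0x10 idx=11 entry=0x20007 [P=1 RW=1 US=1 PS=0]
  L1: frame=0x20 idx=23 entry=0x23007 [P=1 RW=1 US=1 PS=0]
  L2: frame=0x23 idx=19 entry=0x37006 [P=0 RW=1 US=1 PS=0]
  ⇒ fault: PAGE_NOT_PRESENT  — 3 lookups
#3 VA=0x501E00BBF (r,kernel):
  L0: frame=0x10 idx=20 entry=0x24007 [P=1 RW=1 US=1 PS=0]
  L1: frame=0x24 idx=15 entry=0x55002 [P=0 RW=1 US=0 PS=0]
  ⇒ fault: PAGE_NOT_PRESENT  — 2 lookups
#4 VA=0x18000064D (r,kernel):
  L0: frame=0x10 idx=6 entry=0x21000 [P=0 RW=0 US=0 PS=0]
  ⇒ fault: PAGE_NOT_PRESENT  — 1 lookups

Access #0 fault: NONE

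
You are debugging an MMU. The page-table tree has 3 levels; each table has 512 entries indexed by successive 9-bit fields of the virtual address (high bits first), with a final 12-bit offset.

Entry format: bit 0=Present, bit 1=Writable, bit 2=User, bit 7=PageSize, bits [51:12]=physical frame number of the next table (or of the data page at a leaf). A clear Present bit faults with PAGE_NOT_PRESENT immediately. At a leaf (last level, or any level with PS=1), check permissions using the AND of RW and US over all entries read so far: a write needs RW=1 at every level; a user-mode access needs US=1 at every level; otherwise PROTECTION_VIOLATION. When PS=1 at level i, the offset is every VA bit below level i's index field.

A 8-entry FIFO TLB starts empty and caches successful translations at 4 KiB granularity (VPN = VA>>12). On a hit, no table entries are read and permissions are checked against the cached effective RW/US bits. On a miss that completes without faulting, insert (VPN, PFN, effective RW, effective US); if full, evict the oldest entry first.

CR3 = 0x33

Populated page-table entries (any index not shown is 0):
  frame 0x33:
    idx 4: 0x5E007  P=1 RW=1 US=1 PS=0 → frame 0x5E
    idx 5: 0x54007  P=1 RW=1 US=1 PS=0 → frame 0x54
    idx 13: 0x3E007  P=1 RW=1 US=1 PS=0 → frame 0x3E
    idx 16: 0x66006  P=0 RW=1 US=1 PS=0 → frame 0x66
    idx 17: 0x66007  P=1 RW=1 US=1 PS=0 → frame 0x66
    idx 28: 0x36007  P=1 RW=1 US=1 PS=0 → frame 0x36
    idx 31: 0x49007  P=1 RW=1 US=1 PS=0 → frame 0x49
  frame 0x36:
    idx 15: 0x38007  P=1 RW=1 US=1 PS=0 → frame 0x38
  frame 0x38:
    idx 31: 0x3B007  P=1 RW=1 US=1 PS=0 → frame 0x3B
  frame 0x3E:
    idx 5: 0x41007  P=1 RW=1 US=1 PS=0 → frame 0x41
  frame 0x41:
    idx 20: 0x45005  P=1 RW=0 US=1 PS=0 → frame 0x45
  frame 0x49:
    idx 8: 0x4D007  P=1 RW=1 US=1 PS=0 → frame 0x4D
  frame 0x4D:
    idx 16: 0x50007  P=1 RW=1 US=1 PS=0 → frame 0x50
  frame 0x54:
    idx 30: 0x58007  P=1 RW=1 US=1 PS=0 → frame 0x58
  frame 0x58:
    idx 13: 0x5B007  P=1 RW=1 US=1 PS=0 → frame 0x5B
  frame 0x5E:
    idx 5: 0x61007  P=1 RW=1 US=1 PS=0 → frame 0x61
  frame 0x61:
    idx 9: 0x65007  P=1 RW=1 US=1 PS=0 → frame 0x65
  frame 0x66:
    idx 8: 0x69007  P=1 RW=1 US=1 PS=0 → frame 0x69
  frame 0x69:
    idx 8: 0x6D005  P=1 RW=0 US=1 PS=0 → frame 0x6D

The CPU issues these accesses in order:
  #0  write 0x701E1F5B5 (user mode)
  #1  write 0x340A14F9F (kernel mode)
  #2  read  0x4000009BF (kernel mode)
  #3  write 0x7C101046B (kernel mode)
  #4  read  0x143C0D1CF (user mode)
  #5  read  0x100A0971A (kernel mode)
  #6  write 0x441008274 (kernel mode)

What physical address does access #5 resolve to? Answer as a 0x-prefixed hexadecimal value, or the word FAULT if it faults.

Trace:
#0 VA=0x701E1F5B5 (w,user):
  L0 @0x33[28] → 0x36007  P=1,RW=1,US=1,PS=0
  L1 @0x36[15] → 0x38007  P=1,RW=1,US=1,PS=0
  L2 @0x38[31] → 0x3B007  P=1,RW=1,US=1,PS=0
  ⇒ phys 0x3B5B5  [3 reads]
#1 VA=0x340A14F9F (w,kernel):
  L0 @0x33[13] → 0x3E007  P=1,RW=1,US=1,PS=0
  L1 @0x3E[5] → 0x41007  P=1,RW=1,US=1,PS=0
  L2 @0x41[20] → 0x45005  P=1,RW=0,US=1,PS=0
  ⇒ fault: PROTECTION_VIOLATION  — 3 lookups
#2 VA=0x4000009BF (r,kernel):
  L0 @0x33[16] → 0x66006  P=0,RW=1,US=1,PS=0
  ⇒ fault: PAGE_NOT_PRESENT  — 1 lookups
#3 VA=0x7C101046B (w,kernel):
  L0 @0x33[31] → 0x49007  P=1,RW=1,US=1,PS=0
  L1 @0x49[8] → 0x4D007  P=1,RW=1,US=1,PS=0
  L2 @0x4D[16] → 0x50007  P=1,RW=1,US=1,PS=0
  ⇒ phys 0x5046B  [3 reads]
#4 VA=0x143C0D1CF (r,user):
  L0 @0x33[5] → 0x54007  P=1,RW=1,US=1,PS=0
  L1 @0x54[30] → 0x58007  P=1,RW=1,US=1,PS=0
  L2 @0x58[13] → 0x5B007  P=1,RW=1,US=1,PS=0
  ⇒ phys 0x5B1CF  [3 reads]
#5 VA=0x100A0971A (r,kernel):
  L0 @0x33[4] → 0x5E007  P=1,RW=1,US=1,PS=0
  L1 @0x5E[5] → 0x61007  P=1,RW=1,US=1,PS=0
  L2 @0x61[9] → 0x65007  P=1,RW=1,US=1,PS=0
  ⇒ phys 0x6571A  [3 reads]
#6 VA=0x441008274 (w,kernel):
  L0 @0x33[17] → 0x66007  P=1,RW=1,US=1,PS=0
  L1 @0x66[8] → 0x69007  P=1,RW=1,US=1,PS=0
  L2 @0x69[8] → 0x6D005  P=1,RW=0,US=1,PS=0
  ⇒ fault: PROTECTION_VIOLATION  — 3 lookups

Access #5 PA: 0x6571A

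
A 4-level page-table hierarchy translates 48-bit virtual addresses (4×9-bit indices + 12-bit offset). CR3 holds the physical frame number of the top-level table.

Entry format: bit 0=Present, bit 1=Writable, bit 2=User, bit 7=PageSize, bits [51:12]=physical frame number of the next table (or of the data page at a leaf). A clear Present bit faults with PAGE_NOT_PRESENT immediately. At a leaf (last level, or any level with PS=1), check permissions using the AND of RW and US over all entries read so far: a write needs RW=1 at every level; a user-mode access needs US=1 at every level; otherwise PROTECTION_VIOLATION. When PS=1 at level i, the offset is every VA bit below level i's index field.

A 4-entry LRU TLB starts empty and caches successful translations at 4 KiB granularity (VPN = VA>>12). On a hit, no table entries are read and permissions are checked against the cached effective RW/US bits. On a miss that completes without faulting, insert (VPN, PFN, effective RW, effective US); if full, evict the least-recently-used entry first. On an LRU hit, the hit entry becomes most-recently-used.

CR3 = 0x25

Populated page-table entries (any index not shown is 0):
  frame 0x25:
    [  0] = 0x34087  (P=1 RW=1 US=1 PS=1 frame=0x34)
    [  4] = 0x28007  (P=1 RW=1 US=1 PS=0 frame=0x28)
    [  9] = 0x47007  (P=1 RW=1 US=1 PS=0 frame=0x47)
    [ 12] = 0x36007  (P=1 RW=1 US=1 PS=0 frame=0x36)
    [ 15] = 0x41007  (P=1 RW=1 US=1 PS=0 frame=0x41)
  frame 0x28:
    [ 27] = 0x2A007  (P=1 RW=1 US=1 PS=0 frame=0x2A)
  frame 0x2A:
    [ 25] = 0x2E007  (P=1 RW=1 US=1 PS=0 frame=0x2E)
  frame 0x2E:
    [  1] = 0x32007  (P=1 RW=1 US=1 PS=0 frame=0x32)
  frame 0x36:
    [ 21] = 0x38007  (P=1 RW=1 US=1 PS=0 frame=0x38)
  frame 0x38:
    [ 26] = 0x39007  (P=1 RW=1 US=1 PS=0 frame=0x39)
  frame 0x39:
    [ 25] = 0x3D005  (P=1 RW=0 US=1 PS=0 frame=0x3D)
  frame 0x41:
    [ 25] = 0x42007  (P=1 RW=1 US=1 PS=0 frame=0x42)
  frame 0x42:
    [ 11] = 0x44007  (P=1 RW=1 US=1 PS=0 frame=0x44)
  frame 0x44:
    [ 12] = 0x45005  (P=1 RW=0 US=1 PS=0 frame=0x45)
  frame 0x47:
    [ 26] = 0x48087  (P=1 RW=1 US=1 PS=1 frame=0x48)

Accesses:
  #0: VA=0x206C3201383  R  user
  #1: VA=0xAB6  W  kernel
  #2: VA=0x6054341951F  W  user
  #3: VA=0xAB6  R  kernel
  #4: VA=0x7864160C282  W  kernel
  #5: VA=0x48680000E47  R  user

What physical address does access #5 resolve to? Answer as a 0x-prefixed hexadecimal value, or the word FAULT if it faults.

Trace:
#0 VA=0x206C3201383 (r,user):
  [0] read 0x25 idx=4: raw=0x28007 flags P=1 W=1 U=1 S=0
  [1] read 0x28 idx=27: raw=0x2A007 flags P=1 W=1 U=1 S=0
  [2] read 0x2A idx=25: raw=0x2E007 flags P=1 W=1 U=1 S=0
  [3] read 0x2E idx=1: raw=0x32007 flags P=1 W=1 U=1 S=0
  ⇒ phys 0x32383  [4 reads]
#1 VA=0xAB6 (w,kernel):
  [0] read 0x25 idx=0: raw=0x34087 flags P=1 W=1 U=1 S=1
  ⇒ phys 0x34AB6 (huge @L0)  [1 reads]
#2 VA=0x6054341951F (w,user):
  [0] read 0x25 idx=12: raw=0x36007 flags P=1 W=1 U=1 S=0
  [1] read 0x36 idx=21: raw=0x38007 flags P=1 W=1 U=1 S=0
  [2] read 0x38 idx=26: raw=0x39007 flags P=1 W=1 U=1 S=0
  [3] read 0x39 idx=25: raw=0x3D005 flags P=1 W=0 U=1 S=0
  ✗ PROTECTION_VIOLATION  [4 reads]
#3 VA=0xAB6 (r,kernel):
  TLB hit vpn=0x0 → PA=0x34AB6
#4 VA=0x7864160C282 (w,kernel):
  [0] read 0x25 idx=15: raw=0x41007 flags P=1 W=1 U=1 S=0
  [1] read 0x41 idx=25: raw=0x42007 flags P=1 W=1 U=1 S=0
  [2] read 0x42 idx=11: raw=0x44007 flags P=1 W=1 U=1 S=0
  [3] read 0x44 idx=12: raw=0x45005 flags P=1 W=0 U=1 S=0
  ✗ PROTECTION_VIOLATION  [4 reads]
#5 VA=0x48680000E47 (r,user):
  [0] read 0x25 idx=9: raw=0x47007 flags P=1 W=1 U=1 S=0
  [1] read 0x47 idx=26: raw=0x48087 flags P=1 W=1 U=1 S=1
  ⇒ phys 0x48E47 (huge @L1)  [2 reads]

Access #5 PA: 0x48E47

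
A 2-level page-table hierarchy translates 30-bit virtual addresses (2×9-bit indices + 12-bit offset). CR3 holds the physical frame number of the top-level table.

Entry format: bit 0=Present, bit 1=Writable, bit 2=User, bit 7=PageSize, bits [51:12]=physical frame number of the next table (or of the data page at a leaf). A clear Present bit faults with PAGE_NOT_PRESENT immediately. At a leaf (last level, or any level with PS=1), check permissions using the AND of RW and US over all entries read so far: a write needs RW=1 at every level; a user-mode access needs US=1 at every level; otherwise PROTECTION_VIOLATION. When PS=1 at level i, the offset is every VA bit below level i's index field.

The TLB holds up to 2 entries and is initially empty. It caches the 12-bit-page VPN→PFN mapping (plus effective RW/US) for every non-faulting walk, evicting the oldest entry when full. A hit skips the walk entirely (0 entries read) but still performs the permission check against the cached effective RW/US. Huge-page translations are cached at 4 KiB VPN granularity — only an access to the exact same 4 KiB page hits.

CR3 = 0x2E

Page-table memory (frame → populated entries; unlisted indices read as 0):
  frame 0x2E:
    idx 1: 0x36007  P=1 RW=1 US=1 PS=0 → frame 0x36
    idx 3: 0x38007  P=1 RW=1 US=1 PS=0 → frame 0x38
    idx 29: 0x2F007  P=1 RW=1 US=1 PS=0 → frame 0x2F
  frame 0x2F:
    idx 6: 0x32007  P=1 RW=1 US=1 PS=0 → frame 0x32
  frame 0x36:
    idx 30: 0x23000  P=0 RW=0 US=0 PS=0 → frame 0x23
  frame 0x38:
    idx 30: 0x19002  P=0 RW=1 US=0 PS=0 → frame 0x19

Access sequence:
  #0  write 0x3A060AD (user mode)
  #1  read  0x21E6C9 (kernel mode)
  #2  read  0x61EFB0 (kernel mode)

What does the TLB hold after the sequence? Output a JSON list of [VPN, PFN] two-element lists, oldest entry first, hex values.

Trace:
#0 VA=0x3A060AD (w,user):
  lvl0: tbl 0x2E, slot 29 ⇒ 0x2F007 (P1/RW1/US1/PS0)
  lvl1: tbl 0x2F, slot 6 ⇒ 0x32007 (P1/RW1/US1/PS0)
  ✓ 0x320AD  — 2 lookups
#1 VA=0x21E6C9 (r,kernel):
  lvl0: tbl 0x2E, slot 1 ⇒ 0x36007 (P1/RW1/US1/PS0)
  lvl1: tbl 0x36, slot 30 ⇒ 0x23000 (P0/RW0/US0/PS0)
  → PAGE_NOT_PRESENT  (2 entries read)
#2 VA=0x61EFB0 (r,kernel):
  lvl0: tbl 0x2E, slot 3 ⇒ 0x38007 (P1/RW1/US1/PS0)
  lvl1: tbl 0x38, slot 30 ⇒ 0x19002 (P0/RW1/US0/PS0)
  → PAGE_NOT_PRESENT  (2 entries read)

TLB: [["0x3A06", "0x32"]]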